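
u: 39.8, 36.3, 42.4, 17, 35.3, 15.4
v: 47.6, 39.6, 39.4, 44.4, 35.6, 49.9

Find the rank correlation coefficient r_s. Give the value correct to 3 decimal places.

Rank u: 5, 4, 6, 2, 3, 1
Rank v: 5, 3, 2, 4, 1, 6
d = rank(u) − rank(v): 0, 1, 4, -2, 2, -5; Σd² = 50
ρ = 1 − 6Σd² / [n(n²−1)] = 1 − 6×50 / (6×35) = 1 − 300/210 ≈ -0.429

-0.429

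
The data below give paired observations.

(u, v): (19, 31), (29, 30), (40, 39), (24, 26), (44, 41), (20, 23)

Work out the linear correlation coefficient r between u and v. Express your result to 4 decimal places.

n = 6, Σu = 176, Σv = 190, Σu² = 5714, Σv² = 6268, Σuv = 5907
nΣuv − ΣuΣv = 35442 − 33440 = 2002
nΣu² − (Σu)² = 34284 − 30976 = 3308; nΣv² − (Σv)² = 37608 − 36100 = 1508
r = 2002 / √(3308 × 1508) = 2002 / 2233.4870 ≈ 0.8964

0.8964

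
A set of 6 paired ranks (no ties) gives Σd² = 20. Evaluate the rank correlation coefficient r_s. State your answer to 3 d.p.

0.429

ρ = 1 − 6Σd² / [n(n²−1)] = 1 − 6×20 / (6×35)
  = 1 − 120/210 = 1 − 0.5714 ≈ 0.429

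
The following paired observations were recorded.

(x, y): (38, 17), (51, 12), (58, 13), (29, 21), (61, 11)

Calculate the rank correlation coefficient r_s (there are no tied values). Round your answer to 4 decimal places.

Rank x: 2, 3, 4, 1, 5
Rank y: 4, 2, 3, 5, 1
d = rank(x) − rank(y): -2, 1, 1, -4, 4; Σd² = 38
ρ = 1 − 6Σd² / [n(n²−1)] = 1 − 6×38 / (5×24) = 1 − 228/120 ≈ -0.9000

-0.9000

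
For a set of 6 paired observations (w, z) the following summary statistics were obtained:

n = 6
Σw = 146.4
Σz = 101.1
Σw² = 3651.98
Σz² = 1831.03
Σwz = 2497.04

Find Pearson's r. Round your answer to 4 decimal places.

0.2994

r = (nΣwz − ΣwΣz) / √[(nΣw² − (Σw)²)(nΣz² − (Σz)²)]
Numerator: 6×2497.04 − 146.4×101.1 = 181.2
Denominator: √[(21911.88 − 21432.96)(10986.18 − 10221.21)] = √[478.92 × 764.97] = 605.2763
r = 181.2 / 605.2763 ≈ 0.2994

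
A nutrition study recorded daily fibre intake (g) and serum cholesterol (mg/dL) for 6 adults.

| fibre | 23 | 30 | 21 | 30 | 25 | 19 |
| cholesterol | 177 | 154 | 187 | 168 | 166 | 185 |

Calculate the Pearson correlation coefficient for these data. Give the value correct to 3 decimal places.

-0.888

n = 6, Σx = 148, Σy = 1037, Σx² = 3756, Σy² = 180019, Σxy = 25323
nΣxy − ΣxΣy = 151938 − 153476 = -1538
nΣx² − (Σx)² = 22536 − 21904 = 632; nΣy² − (Σy)² = 1080114 − 1075369 = 4745
r = -1538 / √(632 × 4745) = -1538 / 1731.7159 ≈ -0.888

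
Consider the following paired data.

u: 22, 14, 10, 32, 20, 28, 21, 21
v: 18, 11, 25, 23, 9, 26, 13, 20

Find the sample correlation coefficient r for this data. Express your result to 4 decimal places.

0.2887

n = 8, Σu = 168, Σv = 145, Σu² = 3870, Σv² = 2925, Σuv = 3137
nΣuv − ΣuΣv = 25096 − 24360 = 736
nΣu² − (Σu)² = 30960 − 28224 = 2736; nΣv² − (Σv)² = 23400 − 21025 = 2375
r = 736 / √(2736 × 2375) = 736 / 2549.1175 ≈ 0.2887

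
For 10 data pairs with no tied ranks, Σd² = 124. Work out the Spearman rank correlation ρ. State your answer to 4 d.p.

0.2485

ρ = 1 − 6Σd² / [n(n²−1)] = 1 − 6×124 / (10×99)
  = 1 − 744/990 = 1 − 0.75152 ≈ 0.2485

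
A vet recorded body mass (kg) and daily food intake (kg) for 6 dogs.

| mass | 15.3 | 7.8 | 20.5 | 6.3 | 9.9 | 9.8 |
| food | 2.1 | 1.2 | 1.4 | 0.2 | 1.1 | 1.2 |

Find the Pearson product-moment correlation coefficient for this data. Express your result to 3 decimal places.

0.652

n = 6, Σx = 69.6, Σy = 7.2, Σx² = 948.92, Σy² = 10.5, Σxy = 94.1
nΣxy − ΣxΣy = 564.6 − 501.12 = 63.48
nΣx² − (Σx)² = 5693.52 − 4844.16 = 849.36; nΣy² − (Σy)² = 63 − 51.84 = 11.16
r = 63.48 / √(849.36 × 11.16) = 63.48 / 97.3594 ≈ 0.652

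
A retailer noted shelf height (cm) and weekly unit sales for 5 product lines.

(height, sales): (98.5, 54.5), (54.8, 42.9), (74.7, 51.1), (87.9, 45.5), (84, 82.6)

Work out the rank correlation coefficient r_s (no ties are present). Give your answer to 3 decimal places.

0.500

Rank height: 5, 1, 2, 4, 3
Rank sales: 4, 1, 3, 2, 5
d = rank(height) − rank(sales): 1, 0, -1, 2, -2; Σd² = 10
ρ = 1 − 6Σd² / [n(n²−1)] = 1 − 6×10 / (5×24) = 1 − 60/120 ≈ 0.500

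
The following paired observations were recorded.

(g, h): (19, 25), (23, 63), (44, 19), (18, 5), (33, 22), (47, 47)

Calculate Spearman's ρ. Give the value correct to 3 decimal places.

0.314

Rank g: 2, 3, 5, 1, 4, 6
Rank h: 4, 6, 2, 1, 3, 5
d = rank(g) − rank(h): -2, -3, 3, 0, 1, 1; Σd² = 24
ρ = 1 − 6Σd² / [n(n²−1)] = 1 − 6×24 / (6×35) = 1 − 144/210 ≈ 0.314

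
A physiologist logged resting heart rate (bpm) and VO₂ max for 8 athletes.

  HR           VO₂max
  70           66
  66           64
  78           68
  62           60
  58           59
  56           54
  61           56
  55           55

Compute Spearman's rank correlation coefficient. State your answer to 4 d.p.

Rank HR: 7, 6, 8, 5, 3, 2, 4, 1
Rank VO₂max: 7, 6, 8, 5, 4, 1, 3, 2
d = rank(HR) − rank(VO₂max): 0, 0, 0, 0, -1, 1, 1, -1; Σd² = 4
ρ = 1 − 6Σd² / [n(n²−1)] = 1 − 6×4 / (8×63) = 1 − 24/504 ≈ 0.9524

0.9524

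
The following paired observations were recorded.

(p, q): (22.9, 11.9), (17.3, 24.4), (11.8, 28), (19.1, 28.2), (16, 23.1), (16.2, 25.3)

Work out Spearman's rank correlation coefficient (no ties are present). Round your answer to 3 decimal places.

Rank p: 6, 4, 1, 5, 2, 3
Rank q: 1, 3, 5, 6, 2, 4
d = rank(p) − rank(q): 5, 1, -4, -1, 0, -1; Σd² = 44
ρ = 1 − 6Σd² / [n(n²−1)] = 1 − 6×44 / (6×35) = 1 − 264/210 ≈ -0.257

-0.257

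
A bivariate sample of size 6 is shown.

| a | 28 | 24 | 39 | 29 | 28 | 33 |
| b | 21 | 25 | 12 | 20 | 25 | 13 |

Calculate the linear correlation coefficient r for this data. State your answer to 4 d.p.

n = 6, Σa = 181, Σb = 116, Σa² = 5595, Σb² = 2404, Σab = 3365
nΣab − ΣaΣb = 20190 − 20996 = -806
nΣa² − (Σa)² = 33570 − 32761 = 809; nΣb² − (Σb)² = 14424 − 13456 = 968
r = -806 / √(809 × 968) = -806 / 884.9362 ≈ -0.9108

-0.9108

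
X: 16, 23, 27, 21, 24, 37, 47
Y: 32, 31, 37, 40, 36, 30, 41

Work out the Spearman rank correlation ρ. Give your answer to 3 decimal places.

Rank X: 1, 3, 5, 2, 4, 6, 7
Rank Y: 3, 2, 5, 6, 4, 1, 7
d = rank(X) − rank(Y): -2, 1, 0, -4, 0, 5, 0; Σd² = 46
ρ = 1 − 6Σd² / [n(n²−1)] = 1 − 6×46 / (7×48) = 1 − 276/336 ≈ 0.179

0.179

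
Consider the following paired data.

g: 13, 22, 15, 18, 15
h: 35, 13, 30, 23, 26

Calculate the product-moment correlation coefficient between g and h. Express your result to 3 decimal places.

-0.976

n = 5, Σg = 83, Σh = 127, Σg² = 1427, Σh² = 3499, Σgh = 1995
nΣgh − ΣgΣh = 9975 − 10541 = -566
nΣg² − (Σg)² = 7135 − 6889 = 246; nΣh² − (Σh)² = 17495 − 16129 = 1366
r = -566 / √(246 × 1366) = -566 / 579.6861 ≈ -0.976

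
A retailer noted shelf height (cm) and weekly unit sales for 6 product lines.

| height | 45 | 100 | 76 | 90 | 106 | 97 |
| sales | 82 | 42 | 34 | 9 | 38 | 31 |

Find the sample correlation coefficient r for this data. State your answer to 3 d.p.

-0.710

n = 6, Σx = 514, Σy = 236, Σx² = 46546, Σy² = 12130, Σxy = 18319
nΣxy − ΣxΣy = 109914 − 121304 = -11390
nΣx² − (Σx)² = 279276 − 264196 = 15080; nΣy² − (Σy)² = 72780 − 55696 = 17084
r = -11390 / √(15080 × 17084) = -11390 / 16050.7545 ≈ -0.710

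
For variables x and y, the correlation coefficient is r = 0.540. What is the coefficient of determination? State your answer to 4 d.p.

0.2916

r² = (0.540)² = 0.2916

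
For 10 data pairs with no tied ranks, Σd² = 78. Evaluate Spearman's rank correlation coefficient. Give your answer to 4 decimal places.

0.5273

ρ = 1 − 6Σd² / [n(n²−1)] = 1 − 6×78 / (10×99)
  = 1 − 468/990 = 1 − 0.47273 ≈ 0.5273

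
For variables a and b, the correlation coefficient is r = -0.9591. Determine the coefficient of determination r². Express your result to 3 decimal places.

r² = (-0.9591)² = 0.920

0.920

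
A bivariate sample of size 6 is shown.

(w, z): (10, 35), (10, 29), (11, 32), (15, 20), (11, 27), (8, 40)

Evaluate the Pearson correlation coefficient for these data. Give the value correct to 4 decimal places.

n = 6, Σw = 65, Σz = 183, Σw² = 731, Σz² = 5819, Σwz = 1909
nΣwz − ΣwΣz = 11454 − 11895 = -441
nΣw² − (Σw)² = 4386 − 4225 = 161; nΣz² − (Σz)² = 34914 − 33489 = 1425
r = -441 / √(161 × 1425) = -441 / 478.9833 ≈ -0.9207

-0.9207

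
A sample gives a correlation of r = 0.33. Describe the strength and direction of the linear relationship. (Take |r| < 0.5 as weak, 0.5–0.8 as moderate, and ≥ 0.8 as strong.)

r = 0.33 > 0 so the relationship is positive.
|r| = 0.33, which falls in the weak range.

weak positive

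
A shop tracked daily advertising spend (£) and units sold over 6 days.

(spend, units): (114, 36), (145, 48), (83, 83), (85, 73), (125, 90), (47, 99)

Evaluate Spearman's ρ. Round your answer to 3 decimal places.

Rank spend: 4, 6, 2, 3, 5, 1
Rank units: 1, 2, 4, 3, 5, 6
d = rank(spend) − rank(units): 3, 4, -2, 0, 0, -5; Σd² = 54
ρ = 1 − 6Σd² / [n(n²−1)] = 1 − 6×54 / (6×35) = 1 − 324/210 ≈ -0.543

-0.543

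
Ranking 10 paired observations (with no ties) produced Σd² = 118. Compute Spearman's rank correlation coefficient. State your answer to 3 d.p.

ρ = 1 − 6Σd² / [n(n²−1)] = 1 − 6×118 / (10×99)
  = 1 − 708/990 = 1 − 0.7152 ≈ 0.285

0.285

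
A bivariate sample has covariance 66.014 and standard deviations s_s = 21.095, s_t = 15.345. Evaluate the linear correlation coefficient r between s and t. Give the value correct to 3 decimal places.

0.204

r = Cov(s,t) / (s_s · s_t) = 66.014 / (21.095 × 15.345)
  = 66.014 / 323.7028 ≈ 0.204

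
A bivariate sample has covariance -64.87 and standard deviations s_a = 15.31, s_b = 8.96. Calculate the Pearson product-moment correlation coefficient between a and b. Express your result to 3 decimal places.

-0.473

r = Cov(a,b) / (s_a · s_b) = -64.87 / (15.31 × 8.96)
  = -64.87 / 137.1776 ≈ -0.473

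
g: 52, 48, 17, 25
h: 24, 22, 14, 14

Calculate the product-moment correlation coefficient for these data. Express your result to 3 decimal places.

0.980

n = 4, Σg = 142, Σh = 74, Σg² = 5922, Σh² = 1452, Σgh = 2892
nΣgh − ΣgΣh = 11568 − 10508 = 1060
nΣg² − (Σg)² = 23688 − 20164 = 3524; nΣh² − (Σh)² = 5808 − 5476 = 332
r = 1060 / √(3524 × 332) = 1060 / 1081.6506 ≈ 0.980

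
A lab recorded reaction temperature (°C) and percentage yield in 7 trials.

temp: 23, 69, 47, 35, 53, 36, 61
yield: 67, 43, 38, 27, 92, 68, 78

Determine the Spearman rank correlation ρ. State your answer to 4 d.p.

Rank temp: 1, 7, 4, 2, 5, 3, 6
Rank yield: 4, 3, 2, 1, 7, 5, 6
d = rank(temp) − rank(yield): -3, 4, 2, 1, -2, -2, 0; Σd² = 38
ρ = 1 − 6Σd² / [n(n²−1)] = 1 − 6×38 / (7×48) = 1 − 228/336 ≈ 0.3214

0.3214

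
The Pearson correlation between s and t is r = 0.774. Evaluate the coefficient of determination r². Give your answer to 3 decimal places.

0.599

r² = (0.774)² = 0.599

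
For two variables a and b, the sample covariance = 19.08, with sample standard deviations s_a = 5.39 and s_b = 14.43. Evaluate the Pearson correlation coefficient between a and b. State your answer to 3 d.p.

r = Cov(a,b) / (s_a · s_b) = 19.08 / (5.39 × 14.43)
  = 19.08 / 77.7777 ≈ 0.245

0.245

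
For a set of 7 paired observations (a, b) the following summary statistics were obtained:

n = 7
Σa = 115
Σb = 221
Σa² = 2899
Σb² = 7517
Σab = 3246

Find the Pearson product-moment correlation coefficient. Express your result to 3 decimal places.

-0.521

r = (nΣab − ΣaΣb) / √[(nΣa² − (Σa)²)(nΣb² − (Σb)²)]
Numerator: 7×3246 − 115×221 = -2693
Denominator: √[(20293 − 13225)(52619 − 48841)] = √[7068 × 3778] = 5167.4853
r = -2693 / 5167.4853 ≈ -0.521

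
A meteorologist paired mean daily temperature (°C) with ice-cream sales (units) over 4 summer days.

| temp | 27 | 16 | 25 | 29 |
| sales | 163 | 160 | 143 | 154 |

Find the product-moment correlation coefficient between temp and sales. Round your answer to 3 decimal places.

n = 4, Σx = 97, Σy = 620, Σx² = 2451, Σy² = 96334, Σxy = 15002
nΣxy − ΣxΣy = 60008 − 60140 = -132
nΣx² − (Σx)² = 9804 − 9409 = 395; nΣy² − (Σy)² = 385336 − 384400 = 936
r = -132 / √(395 × 936) = -132 / 608.0461 ≈ -0.217

-0.217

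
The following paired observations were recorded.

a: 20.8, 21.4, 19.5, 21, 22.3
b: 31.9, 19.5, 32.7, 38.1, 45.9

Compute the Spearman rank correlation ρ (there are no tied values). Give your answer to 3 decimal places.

0.300

Rank a: 2, 4, 1, 3, 5
Rank b: 2, 1, 3, 4, 5
d = rank(a) − rank(b): 0, 3, -2, -1, 0; Σd² = 14
ρ = 1 − 6Σd² / [n(n²−1)] = 1 − 6×14 / (5×24) = 1 − 84/120 ≈ 0.300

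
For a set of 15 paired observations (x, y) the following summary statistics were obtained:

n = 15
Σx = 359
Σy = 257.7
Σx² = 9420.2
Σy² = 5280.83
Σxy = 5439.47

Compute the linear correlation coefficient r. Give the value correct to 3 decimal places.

-0.866

r = (nΣxy − ΣxΣy) / √[(nΣx² − (Σx)²)(nΣy² − (Σy)²)]
Numerator: 15×5439.47 − 359×257.7 = -10922.25
Denominator: √[(141303 − 128881)(79212.45 − 66409.29)] = √[12422 × 12803.16] = 12611.1401
r = -10922.25 / 12611.1401 ≈ -0.866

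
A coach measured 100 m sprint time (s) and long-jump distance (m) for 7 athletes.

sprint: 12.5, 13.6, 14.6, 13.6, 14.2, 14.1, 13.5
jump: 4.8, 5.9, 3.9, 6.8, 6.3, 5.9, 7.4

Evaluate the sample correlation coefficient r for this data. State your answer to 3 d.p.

n = 7, Σx = 96.1, Σy = 41, Σx² = 1322.03, Σy² = 248.56, Σxy = 562.21
nΣxy − ΣxΣy = 3935.47 − 3940.1 = -4.63
nΣx² − (Σx)² = 9254.21 − 9235.21 = 19; nΣy² − (Σy)² = 1739.92 − 1681 = 58.92
r = -4.63 / √(19 × 58.92) = -4.63 / 33.4586 ≈ -0.138

-0.138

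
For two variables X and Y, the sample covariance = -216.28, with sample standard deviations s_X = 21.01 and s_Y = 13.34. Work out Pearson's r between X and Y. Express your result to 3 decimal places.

-0.772

r = Cov(X,Y) / (s_X · s_Y) = -216.28 / (21.01 × 13.34)
  = -216.28 / 280.2734 ≈ -0.772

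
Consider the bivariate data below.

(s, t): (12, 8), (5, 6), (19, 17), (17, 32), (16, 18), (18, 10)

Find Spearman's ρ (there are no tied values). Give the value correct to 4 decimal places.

0.5429

Rank s: 2, 1, 6, 4, 3, 5
Rank t: 2, 1, 4, 6, 5, 3
d = rank(s) − rank(t): 0, 0, 2, -2, -2, 2; Σd² = 16
ρ = 1 − 6Σd² / [n(n²−1)] = 1 − 6×16 / (6×35) = 1 − 96/210 ≈ 0.5429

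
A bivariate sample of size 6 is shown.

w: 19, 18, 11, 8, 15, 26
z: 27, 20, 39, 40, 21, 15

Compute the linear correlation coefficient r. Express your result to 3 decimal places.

-0.881

n = 6, Σw = 97, Σz = 162, Σw² = 1771, Σz² = 4916, Σwz = 2327
nΣwz − ΣwΣz = 13962 − 15714 = -1752
nΣw² − (Σw)² = 10626 − 9409 = 1217; nΣz² − (Σz)² = 29496 − 26244 = 3252
r = -1752 / √(1217 × 3252) = -1752 / 1989.3929 ≈ -0.881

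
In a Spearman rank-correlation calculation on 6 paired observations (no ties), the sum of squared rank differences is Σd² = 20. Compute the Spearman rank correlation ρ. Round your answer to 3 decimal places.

ρ = 1 − 6Σd² / [n(n²−1)] = 1 − 6×20 / (6×35)
  = 1 − 120/210 = 1 − 0.5714 ≈ 0.429

0.429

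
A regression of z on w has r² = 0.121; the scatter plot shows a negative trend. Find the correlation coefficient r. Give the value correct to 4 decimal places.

-0.3479

|r| = √0.121 = 0.3479
The association is negative, so r = −0.3479.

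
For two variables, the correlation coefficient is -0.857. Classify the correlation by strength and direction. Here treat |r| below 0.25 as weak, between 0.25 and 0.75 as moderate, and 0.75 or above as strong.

strong negative

r = -0.857 < 0 so the relationship is negative.
|r| = 0.857, which falls in the strong range.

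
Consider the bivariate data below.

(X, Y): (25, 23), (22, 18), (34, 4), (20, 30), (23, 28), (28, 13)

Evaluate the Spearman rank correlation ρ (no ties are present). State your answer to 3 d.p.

Rank X: 4, 2, 6, 1, 3, 5
Rank Y: 4, 3, 1, 6, 5, 2
d = rank(X) − rank(Y): 0, -1, 5, -5, -2, 3; Σd² = 64
ρ = 1 − 6Σd² / [n(n²−1)] = 1 − 6×64 / (6×35) = 1 − 384/210 ≈ -0.829

-0.829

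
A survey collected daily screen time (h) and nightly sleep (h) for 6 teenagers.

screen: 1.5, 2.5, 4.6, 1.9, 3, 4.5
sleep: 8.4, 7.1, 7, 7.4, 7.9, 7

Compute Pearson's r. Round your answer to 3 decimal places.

-0.694

n = 6, Σx = 18, Σy = 44.8, Σx² = 62.52, Σy² = 336.14, Σxy = 131.81
nΣxy − ΣxΣy = 790.86 − 806.4 = -15.54
nΣx² − (Σx)² = 375.12 − 324 = 51.12; nΣy² − (Σy)² = 2016.84 − 2007.04 = 9.8
r = -15.54 / √(51.12 × 9.8) = -15.54 / 22.3825 ≈ -0.694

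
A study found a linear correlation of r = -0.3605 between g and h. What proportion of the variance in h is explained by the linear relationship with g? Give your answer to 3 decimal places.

0.130

r² = (-0.3605)² = 0.130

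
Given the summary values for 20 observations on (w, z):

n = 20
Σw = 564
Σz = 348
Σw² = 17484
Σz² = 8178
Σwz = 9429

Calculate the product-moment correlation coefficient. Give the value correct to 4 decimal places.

r = (nΣwz − ΣwΣz) / √[(nΣw² − (Σw)²)(nΣz² − (Σz)²)]
Numerator: 20×9429 − 564×348 = -7692
Denominator: √[(349680 − 318096)(163560 − 121104)] = √[31584 × 42456] = 36618.7152
r = -7692 / 36618.7152 ≈ -0.2101

-0.2101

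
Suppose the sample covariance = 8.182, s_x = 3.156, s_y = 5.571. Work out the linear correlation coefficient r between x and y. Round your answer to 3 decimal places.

r = Cov(x,y) / (s_x · s_y) = 8.182 / (3.156 × 5.571)
  = 8.182 / 17.5821 ≈ 0.465

0.465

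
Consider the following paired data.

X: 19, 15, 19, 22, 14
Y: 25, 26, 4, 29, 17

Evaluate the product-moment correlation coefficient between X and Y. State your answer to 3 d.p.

0.146

n = 5, ΣX = 89, ΣY = 101, ΣX² = 1627, ΣY² = 2447, ΣXY = 1817
nΣXY − ΣXΣY = 9085 − 8989 = 96
nΣX² − (ΣX)² = 8135 − 7921 = 214; nΣY² − (ΣY)² = 12235 − 10201 = 2034
r = 96 / √(214 × 2034) = 96 / 659.7545 ≈ 0.146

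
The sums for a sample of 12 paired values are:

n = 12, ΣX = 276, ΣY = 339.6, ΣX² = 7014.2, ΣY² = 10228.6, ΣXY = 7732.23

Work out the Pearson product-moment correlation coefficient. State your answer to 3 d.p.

r = (nΣXY − ΣXΣY) / √[(nΣX² − (ΣX)²)(nΣY² − (ΣY)²)]
Numerator: 12×7732.23 − 276×339.6 = -942.84
Denominator: √[(84170.4 − 76176)(122743.2 − 115328.16)] = √[7994.4 × 7415.04] = 7699.2724
r = -942.84 / 7699.2724 ≈ -0.122

-0.122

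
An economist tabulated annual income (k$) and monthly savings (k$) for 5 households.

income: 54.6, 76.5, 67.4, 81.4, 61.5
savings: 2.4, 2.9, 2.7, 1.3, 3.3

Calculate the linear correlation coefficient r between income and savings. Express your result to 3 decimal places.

-0.507

n = 5, Σx = 341.4, Σy = 12.6, Σx² = 23784.38, Σy² = 34.04, Σxy = 843.64
nΣxy − ΣxΣy = 4218.2 − 4301.64 = -83.44
nΣx² − (Σx)² = 118921.9 − 116553.96 = 2367.94; nΣy² − (Σy)² = 170.2 − 158.76 = 11.44
r = -83.44 / √(2367.94 × 11.44) = -83.44 / 164.5881 ≈ -0.507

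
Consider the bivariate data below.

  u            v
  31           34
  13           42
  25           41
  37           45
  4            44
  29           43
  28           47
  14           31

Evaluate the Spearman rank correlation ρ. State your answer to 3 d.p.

Rank u: 7, 2, 4, 8, 1, 6, 5, 3
Rank v: 2, 4, 3, 7, 6, 5, 8, 1
d = rank(u) − rank(v): 5, -2, 1, 1, -5, 1, -3, 2; Σd² = 70
ρ = 1 − 6Σd² / [n(n²−1)] = 1 − 6×70 / (8×63) = 1 − 420/504 ≈ 0.167

0.167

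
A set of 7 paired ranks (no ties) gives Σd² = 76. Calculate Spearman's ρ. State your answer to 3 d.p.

-0.357

ρ = 1 − 6Σd² / [n(n²−1)] = 1 − 6×76 / (7×48)
  = 1 − 456/336 = 1 − 1.3571 ≈ -0.357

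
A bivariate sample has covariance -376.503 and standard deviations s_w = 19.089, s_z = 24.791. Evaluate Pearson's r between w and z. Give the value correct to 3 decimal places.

r = Cov(w,z) / (s_w · s_z) = -376.503 / (19.089 × 24.791)
  = -376.503 / 473.2354 ≈ -0.796

-0.796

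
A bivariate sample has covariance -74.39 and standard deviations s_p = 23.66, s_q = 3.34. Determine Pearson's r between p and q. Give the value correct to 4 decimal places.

-0.9414

r = Cov(p,q) / (s_p · s_q) = -74.39 / (23.66 × 3.34)
  = -74.39 / 79.0244 ≈ -0.9414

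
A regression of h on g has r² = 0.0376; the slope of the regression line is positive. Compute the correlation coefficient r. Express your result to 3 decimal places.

0.194

|r| = √0.0376 = 0.194
The association is positive, so r = 0.194.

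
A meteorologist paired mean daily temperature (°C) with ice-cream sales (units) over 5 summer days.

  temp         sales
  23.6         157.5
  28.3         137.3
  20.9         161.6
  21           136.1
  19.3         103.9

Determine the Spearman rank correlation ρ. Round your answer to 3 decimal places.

0.300

Rank temp: 4, 5, 2, 3, 1
Rank sales: 4, 3, 5, 2, 1
d = rank(temp) − rank(sales): 0, 2, -3, 1, 0; Σd² = 14
ρ = 1 − 6Σd² / [n(n²−1)] = 1 − 6×14 / (5×24) = 1 − 84/120 ≈ 0.300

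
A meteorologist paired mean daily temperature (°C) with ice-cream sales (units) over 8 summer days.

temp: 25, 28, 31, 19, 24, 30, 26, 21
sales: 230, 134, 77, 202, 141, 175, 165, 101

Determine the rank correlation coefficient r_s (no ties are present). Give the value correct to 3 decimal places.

-0.333

Rank temp: 4, 6, 8, 1, 3, 7, 5, 2
Rank sales: 8, 3, 1, 7, 4, 6, 5, 2
d = rank(temp) − rank(sales): -4, 3, 7, -6, -1, 1, 0, 0; Σd² = 112
ρ = 1 − 6Σd² / [n(n²−1)] = 1 − 6×112 / (8×63) = 1 − 672/504 ≈ -0.333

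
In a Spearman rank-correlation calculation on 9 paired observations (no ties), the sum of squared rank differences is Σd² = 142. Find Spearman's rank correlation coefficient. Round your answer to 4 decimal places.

-0.1833

ρ = 1 − 6Σd² / [n(n²−1)] = 1 − 6×142 / (9×80)
  = 1 − 852/720 = 1 − 1.18333 ≈ -0.1833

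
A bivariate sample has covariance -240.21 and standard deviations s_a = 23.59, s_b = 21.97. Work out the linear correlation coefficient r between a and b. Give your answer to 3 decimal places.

r = Cov(a,b) / (s_a · s_b) = -240.21 / (23.59 × 21.97)
  = -240.21 / 518.2723 ≈ -0.463

-0.463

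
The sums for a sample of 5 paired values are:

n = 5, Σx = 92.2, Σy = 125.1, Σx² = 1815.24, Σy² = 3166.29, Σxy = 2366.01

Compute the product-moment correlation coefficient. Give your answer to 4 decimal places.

r = (nΣxy − ΣxΣy) / √[(nΣx² − (Σx)²)(nΣy² − (Σy)²)]
Numerator: 5×2366.01 − 92.2×125.1 = 295.83
Denominator: √[(9076.2 − 8500.84)(15831.45 − 15650.01)] = √[575.36 × 181.44] = 323.0995
r = 295.83 / 323.0995 ≈ 0.9156

0.9156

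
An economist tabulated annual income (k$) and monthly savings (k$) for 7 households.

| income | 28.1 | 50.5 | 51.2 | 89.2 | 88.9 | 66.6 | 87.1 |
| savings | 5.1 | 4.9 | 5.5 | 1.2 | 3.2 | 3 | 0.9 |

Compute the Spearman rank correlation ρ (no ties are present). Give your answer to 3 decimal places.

Rank income: 1, 2, 3, 7, 6, 4, 5
Rank savings: 6, 5, 7, 2, 4, 3, 1
d = rank(income) − rank(savings): -5, -3, -4, 5, 2, 1, 4; Σd² = 96
ρ = 1 − 6Σd² / [n(n²−1)] = 1 − 6×96 / (7×48) = 1 − 576/336 ≈ -0.714

-0.714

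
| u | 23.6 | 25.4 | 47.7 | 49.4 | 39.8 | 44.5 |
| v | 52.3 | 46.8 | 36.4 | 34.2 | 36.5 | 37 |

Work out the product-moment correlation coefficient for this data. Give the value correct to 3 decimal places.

-0.956

n = 6, Σu = 230.4, Σv = 243.2, Σu² = 9482.06, Σv² = 10121.38, Σuv = 8947.96
nΣuv − ΣuΣv = 53687.76 − 56033.28 = -2345.52
nΣu² − (Σu)² = 56892.36 − 53084.16 = 3808.2; nΣv² − (Σv)² = 60728.28 − 59146.24 = 1582.04
r = -2345.52 / √(3808.2 × 1582.04) = -2345.52 / 2454.5315 ≈ -0.956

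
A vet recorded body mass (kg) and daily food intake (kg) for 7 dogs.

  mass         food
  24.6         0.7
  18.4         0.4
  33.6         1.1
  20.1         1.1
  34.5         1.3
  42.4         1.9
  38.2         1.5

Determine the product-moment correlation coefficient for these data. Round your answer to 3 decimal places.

n = 7, Σx = 211.8, Σy = 8, Σx² = 6923.94, Σy² = 10.62, Σxy = 266.36
nΣxy − ΣxΣy = 1864.52 − 1694.4 = 170.12
nΣx² − (Σx)² = 48467.58 − 44859.24 = 3608.34; nΣy² − (Σy)² = 74.34 − 64 = 10.34
r = 170.12 / √(3608.34 × 10.34) = 170.12 / 193.1586 ≈ 0.881

0.881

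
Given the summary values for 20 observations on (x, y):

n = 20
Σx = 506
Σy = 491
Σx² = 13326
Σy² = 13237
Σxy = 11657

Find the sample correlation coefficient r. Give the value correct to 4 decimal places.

-0.9719

r = (nΣxy − ΣxΣy) / √[(nΣx² − (Σx)²)(nΣy² − (Σy)²)]
Numerator: 20×11657 − 506×491 = -15306
Denominator: √[(266520 − 256036)(264740 − 241081)] = √[10484 × 23659] = 15749.3160
r = -15306 / 15749.3160 ≈ -0.9719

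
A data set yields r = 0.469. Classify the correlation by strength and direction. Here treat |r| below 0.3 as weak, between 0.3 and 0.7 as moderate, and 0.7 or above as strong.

r = 0.469 > 0 so the relationship is positive.
|r| = 0.469, which falls in the moderate range.

moderate positive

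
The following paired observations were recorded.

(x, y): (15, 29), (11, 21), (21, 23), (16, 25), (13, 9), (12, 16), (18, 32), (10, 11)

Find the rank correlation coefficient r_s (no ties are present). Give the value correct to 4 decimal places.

Rank x: 5, 2, 8, 6, 4, 3, 7, 1
Rank y: 7, 4, 5, 6, 1, 3, 8, 2
d = rank(x) − rank(y): -2, -2, 3, 0, 3, 0, -1, -1; Σd² = 28
ρ = 1 − 6Σd² / [n(n²−1)] = 1 − 6×28 / (8×63) = 1 − 168/504 ≈ 0.6667

0.6667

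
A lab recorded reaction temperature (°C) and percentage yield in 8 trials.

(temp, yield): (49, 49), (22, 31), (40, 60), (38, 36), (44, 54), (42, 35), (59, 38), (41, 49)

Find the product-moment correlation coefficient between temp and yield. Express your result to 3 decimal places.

n = 8, Σx = 335, Σy = 352, Σx² = 14791, Σy² = 16244, Σxy = 14948
nΣxy − ΣxΣy = 119584 − 117920 = 1664
nΣx² − (Σx)² = 118328 − 112225 = 6103; nΣy² − (Σy)² = 129952 − 123904 = 6048
r = 1664 / √(6103 × 6048) = 1664 / 6075.4378 ≈ 0.274

0.274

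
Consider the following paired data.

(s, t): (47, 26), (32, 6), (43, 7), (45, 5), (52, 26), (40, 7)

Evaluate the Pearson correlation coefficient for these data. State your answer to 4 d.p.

n = 6, Σs = 259, Σt = 77, Σs² = 11411, Σt² = 1511, Σst = 3572
nΣst − ΣsΣt = 21432 − 19943 = 1489
nΣs² − (Σs)² = 68466 − 67081 = 1385; nΣt² − (Σt)² = 9066 − 5929 = 3137
r = 1489 / √(1385 × 3137) = 1489 / 2084.4052 ≈ 0.7144

0.7144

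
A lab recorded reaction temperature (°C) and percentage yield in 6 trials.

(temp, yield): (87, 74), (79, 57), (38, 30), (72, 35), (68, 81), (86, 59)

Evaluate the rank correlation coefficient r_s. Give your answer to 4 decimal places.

0.4286

Rank temp: 6, 4, 1, 3, 2, 5
Rank yield: 5, 3, 1, 2, 6, 4
d = rank(temp) − rank(yield): 1, 1, 0, 1, -4, 1; Σd² = 20
ρ = 1 − 6Σd² / [n(n²−1)] = 1 − 6×20 / (6×35) = 1 − 120/210 ≈ 0.4286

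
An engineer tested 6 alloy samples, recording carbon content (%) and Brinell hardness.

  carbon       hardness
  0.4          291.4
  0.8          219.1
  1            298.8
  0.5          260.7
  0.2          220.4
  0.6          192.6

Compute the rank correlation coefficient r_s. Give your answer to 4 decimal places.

0.0857

Rank carbon: 2, 5, 6, 3, 1, 4
Rank hardness: 5, 2, 6, 4, 3, 1
d = rank(carbon) − rank(hardness): -3, 3, 0, -1, -2, 3; Σd² = 32
ρ = 1 − 6Σd² / [n(n²−1)] = 1 − 6×32 / (6×35) = 1 − 192/210 ≈ 0.0857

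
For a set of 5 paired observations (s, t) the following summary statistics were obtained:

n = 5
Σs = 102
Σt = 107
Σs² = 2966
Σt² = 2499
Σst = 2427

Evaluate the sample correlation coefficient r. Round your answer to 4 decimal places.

r = (nΣst − ΣsΣt) / √[(nΣs² − (Σs)²)(nΣt² − (Σt)²)]
Numerator: 5×2427 − 102×107 = 1221
Denominator: √[(14830 − 10404)(12495 − 11449)] = √[4426 × 1046] = 2151.6496
r = 1221 / 2151.6496 ≈ 0.5675

0.5675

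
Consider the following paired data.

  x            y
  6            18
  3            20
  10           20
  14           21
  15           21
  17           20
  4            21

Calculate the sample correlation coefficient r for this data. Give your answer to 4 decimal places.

n = 7, Σx = 69, Σy = 141, Σx² = 871, Σy² = 2847, Σxy = 1401
nΣxy − ΣxΣy = 9807 − 9729 = 78
nΣx² − (Σx)² = 6097 − 4761 = 1336; nΣy² − (Σy)² = 19929 − 19881 = 48
r = 78 / √(1336 × 48) = 78 / 253.2351 ≈ 0.3080

0.3080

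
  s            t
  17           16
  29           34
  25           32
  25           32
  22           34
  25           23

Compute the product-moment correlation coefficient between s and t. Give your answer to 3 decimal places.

n = 6, Σs = 143, Σt = 171, Σs² = 3489, Σt² = 5145, Σst = 4181
nΣst − ΣsΣt = 25086 − 24453 = 633
nΣs² − (Σs)² = 20934 − 20449 = 485; nΣt² − (Σt)² = 30870 − 29241 = 1629
r = 633 / √(485 × 1629) = 633 / 888.8560 ≈ 0.712

0.712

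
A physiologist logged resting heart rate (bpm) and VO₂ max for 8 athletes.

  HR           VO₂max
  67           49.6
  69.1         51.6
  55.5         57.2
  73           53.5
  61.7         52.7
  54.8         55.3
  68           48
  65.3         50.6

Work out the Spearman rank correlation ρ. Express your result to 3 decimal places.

Rank HR: 5, 7, 2, 8, 3, 1, 6, 4
Rank VO₂max: 2, 4, 8, 6, 5, 7, 1, 3
d = rank(HR) − rank(VO₂max): 3, 3, -6, 2, -2, -6, 5, 1; Σd² = 124
ρ = 1 − 6Σd² / [n(n²−1)] = 1 − 6×124 / (8×63) = 1 − 744/504 ≈ -0.476

-0.476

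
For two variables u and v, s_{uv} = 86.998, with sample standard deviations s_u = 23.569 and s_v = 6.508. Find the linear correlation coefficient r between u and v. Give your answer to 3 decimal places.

r = Cov(u,v) / (s_u · s_v) = 86.998 / (23.569 × 6.508)
  = 86.998 / 153.3871 ≈ 0.567

0.567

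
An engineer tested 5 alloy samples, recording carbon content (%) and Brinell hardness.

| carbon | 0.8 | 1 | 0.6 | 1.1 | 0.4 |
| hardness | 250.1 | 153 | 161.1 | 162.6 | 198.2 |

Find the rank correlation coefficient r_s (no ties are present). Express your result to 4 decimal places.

Rank carbon: 3, 4, 2, 5, 1
Rank hardness: 5, 1, 2, 3, 4
d = rank(carbon) − rank(hardness): -2, 3, 0, 2, -3; Σd² = 26
ρ = 1 − 6Σd² / [n(n²−1)] = 1 − 6×26 / (5×24) = 1 − 156/120 ≈ -0.3000

-0.3000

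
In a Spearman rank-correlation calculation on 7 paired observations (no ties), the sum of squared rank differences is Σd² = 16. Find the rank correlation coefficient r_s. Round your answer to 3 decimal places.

ρ = 1 − 6Σd² / [n(n²−1)] = 1 − 6×16 / (7×48)
  = 1 − 96/336 = 1 − 0.2857 ≈ 0.714

0.714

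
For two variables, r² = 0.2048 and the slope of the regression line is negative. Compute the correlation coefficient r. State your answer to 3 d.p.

|r| = √0.2048 = 0.453
The association is negative, so r = −0.453.

-0.453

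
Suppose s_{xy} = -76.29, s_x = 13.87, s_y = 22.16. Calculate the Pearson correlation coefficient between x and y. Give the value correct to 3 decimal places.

r = Cov(x,y) / (s_x · s_y) = -76.29 / (13.87 × 22.16)
  = -76.29 / 307.3592 ≈ -0.248

-0.248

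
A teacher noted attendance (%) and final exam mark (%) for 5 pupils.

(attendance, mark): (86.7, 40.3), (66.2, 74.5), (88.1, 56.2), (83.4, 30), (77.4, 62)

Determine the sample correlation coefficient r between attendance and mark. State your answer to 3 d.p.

n = 5, Σx = 401.8, Σy = 263, Σx² = 32607.26, Σy² = 15076.78, Σxy = 20677.93
nΣxy − ΣxΣy = 103389.65 − 105673.4 = -2283.75
nΣx² − (Σx)² = 163036.3 − 161443.24 = 1593.06; nΣy² − (Σy)² = 75383.9 − 69169 = 6214.9
r = -2283.75 / √(1593.06 × 6214.9) = -2283.75 / 3146.5391 ≈ -0.726

-0.726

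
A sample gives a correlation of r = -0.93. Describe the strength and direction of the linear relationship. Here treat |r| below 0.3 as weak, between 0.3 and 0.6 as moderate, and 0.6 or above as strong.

strong negative

r = -0.93 < 0 so the relationship is negative.
|r| = 0.93, which falls in the strong range.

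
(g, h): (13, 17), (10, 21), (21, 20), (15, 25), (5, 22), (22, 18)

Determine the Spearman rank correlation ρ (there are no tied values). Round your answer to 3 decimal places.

Rank g: 3, 2, 5, 4, 1, 6
Rank h: 1, 4, 3, 6, 5, 2
d = rank(g) − rank(h): 2, -2, 2, -2, -4, 4; Σd² = 48
ρ = 1 − 6Σd² / [n(n²−1)] = 1 − 6×48 / (6×35) = 1 − 288/210 ≈ -0.371

-0.371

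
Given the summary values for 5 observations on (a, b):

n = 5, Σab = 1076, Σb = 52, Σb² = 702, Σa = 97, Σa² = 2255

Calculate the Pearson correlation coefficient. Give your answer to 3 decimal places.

r = (nΣab − ΣaΣb) / √[(nΣa² − (Σa)²)(nΣb² − (Σb)²)]
Numerator: 5×1076 − 97×52 = 336
Denominator: √[(11275 − 9409)(3510 − 2704)] = √[1866 × 806] = 1226.3751
r = 336 / 1226.3751 ≈ 0.274

0.274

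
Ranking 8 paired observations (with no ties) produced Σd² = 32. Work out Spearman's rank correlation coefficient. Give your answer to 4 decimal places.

ρ = 1 − 6Σd² / [n(n²−1)] = 1 − 6×32 / (8×63)
  = 1 − 192/504 = 1 − 0.38095 ≈ 0.6190

0.6190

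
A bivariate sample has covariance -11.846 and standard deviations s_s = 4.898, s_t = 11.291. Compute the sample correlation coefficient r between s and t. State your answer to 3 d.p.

-0.214

r = Cov(s,t) / (s_s · s_t) = -11.846 / (4.898 × 11.291)
  = -11.846 / 55.3033 ≈ -0.214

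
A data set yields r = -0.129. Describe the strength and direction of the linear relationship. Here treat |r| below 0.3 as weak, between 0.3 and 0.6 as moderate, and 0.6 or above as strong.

r = -0.129 < 0 so the relationship is negative.
|r| = 0.129, which falls in the weak range.

weak negative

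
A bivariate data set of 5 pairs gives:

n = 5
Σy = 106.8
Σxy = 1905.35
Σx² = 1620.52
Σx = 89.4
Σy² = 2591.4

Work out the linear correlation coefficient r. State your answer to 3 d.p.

r = (nΣxy − ΣxΣy) / √[(nΣx² − (Σx)²)(nΣy² − (Σy)²)]
Numerator: 5×1905.35 − 89.4×106.8 = -21.17
Denominator: √[(8102.6 − 7992.36)(12957 − 11406.24)] = √[110.24 × 1550.76] = 413.4680
r = -21.17 / 413.4680 ≈ -0.051

-0.051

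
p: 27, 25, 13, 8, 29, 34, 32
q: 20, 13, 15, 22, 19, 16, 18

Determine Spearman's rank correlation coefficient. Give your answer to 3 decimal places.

Rank p: 4, 3, 2, 1, 5, 7, 6
Rank q: 6, 1, 2, 7, 5, 3, 4
d = rank(p) − rank(q): -2, 2, 0, -6, 0, 4, 2; Σd² = 64
ρ = 1 − 6Σd² / [n(n²−1)] = 1 − 6×64 / (7×48) = 1 − 384/336 ≈ -0.143

-0.143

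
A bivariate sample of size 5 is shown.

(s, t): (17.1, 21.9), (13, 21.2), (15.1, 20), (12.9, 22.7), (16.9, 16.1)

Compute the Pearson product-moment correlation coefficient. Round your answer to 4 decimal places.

n = 5, Σs = 75, Σt = 101.9, Σs² = 1141.44, Σt² = 2103.55, Σst = 1517.01
nΣst − ΣsΣt = 7585.05 − 7642.5 = -57.45
nΣs² − (Σs)² = 5707.2 − 5625 = 82.2; nΣt² − (Σt)² = 10517.75 − 10383.61 = 134.14
r = -57.45 / √(82.2 × 134.14) = -57.45 / 105.0062 ≈ -0.5471

-0.5471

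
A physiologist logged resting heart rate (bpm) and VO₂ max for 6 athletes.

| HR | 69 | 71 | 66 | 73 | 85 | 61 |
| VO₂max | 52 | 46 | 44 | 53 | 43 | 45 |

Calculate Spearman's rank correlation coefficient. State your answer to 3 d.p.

Rank HR: 3, 4, 2, 5, 6, 1
Rank VO₂max: 5, 4, 2, 6, 1, 3
d = rank(HR) − rank(VO₂max): -2, 0, 0, -1, 5, -2; Σd² = 34
ρ = 1 − 6Σd² / [n(n²−1)] = 1 − 6×34 / (6×35) = 1 − 204/210 ≈ 0.029

0.029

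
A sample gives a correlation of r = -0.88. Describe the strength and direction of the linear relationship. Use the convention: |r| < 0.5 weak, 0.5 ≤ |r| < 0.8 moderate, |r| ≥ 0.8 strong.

r = -0.88 < 0 so the relationship is negative.
|r| = 0.88, which falls in the strong range.

strong negative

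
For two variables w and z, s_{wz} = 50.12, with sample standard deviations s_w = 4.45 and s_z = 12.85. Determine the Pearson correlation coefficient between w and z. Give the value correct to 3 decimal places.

0.876

r = Cov(w,z) / (s_w · s_z) = 50.12 / (4.45 × 12.85)
  = 50.12 / 57.1825 ≈ 0.876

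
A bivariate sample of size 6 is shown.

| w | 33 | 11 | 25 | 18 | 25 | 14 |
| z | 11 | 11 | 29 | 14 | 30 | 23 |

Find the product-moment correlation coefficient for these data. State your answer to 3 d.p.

n = 6, Σw = 126, Σz = 118, Σw² = 2980, Σz² = 2708, Σwz = 2533
nΣwz − ΣwΣz = 15198 − 14868 = 330
nΣw² − (Σw)² = 17880 − 15876 = 2004; nΣz² − (Σz)² = 16248 − 13924 = 2324
r = 330 / √(2004 × 2324) = 330 / 2158.0769 ≈ 0.153

0.153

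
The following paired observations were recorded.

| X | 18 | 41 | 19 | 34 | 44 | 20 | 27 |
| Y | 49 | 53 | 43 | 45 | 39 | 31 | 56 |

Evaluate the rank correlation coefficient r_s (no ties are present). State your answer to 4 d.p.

Rank X: 1, 6, 2, 5, 7, 3, 4
Rank Y: 5, 6, 3, 4, 2, 1, 7
d = rank(X) − rank(Y): -4, 0, -1, 1, 5, 2, -3; Σd² = 56
ρ = 1 − 6Σd² / [n(n²−1)] = 1 − 6×56 / (7×48) = 1 − 336/336 ≈ 0.0000

0.0000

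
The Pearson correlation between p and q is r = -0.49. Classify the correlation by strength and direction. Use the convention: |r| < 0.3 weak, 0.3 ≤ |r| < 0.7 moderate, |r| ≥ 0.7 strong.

moderate negative

r = -0.49 < 0 so the relationship is negative.
|r| = 0.49, which falls in the moderate range.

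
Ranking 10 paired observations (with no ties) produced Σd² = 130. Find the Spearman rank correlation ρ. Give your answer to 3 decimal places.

ρ = 1 − 6Σd² / [n(n²−1)] = 1 − 6×130 / (10×99)
  = 1 − 780/990 = 1 − 0.7879 ≈ 0.212

0.212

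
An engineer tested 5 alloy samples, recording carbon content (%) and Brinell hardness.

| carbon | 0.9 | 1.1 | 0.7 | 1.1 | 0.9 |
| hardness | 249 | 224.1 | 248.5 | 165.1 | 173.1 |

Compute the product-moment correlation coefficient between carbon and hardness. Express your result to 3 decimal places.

-0.526

n = 5, Σx = 4.7, Σy = 1059.8, Σx² = 4.53, Σy² = 231195.68, Σxy = 981.96
nΣxy − ΣxΣy = 4909.8 − 4981.06 = -71.26
nΣx² − (Σx)² = 22.65 − 22.09 = 0.56; nΣy² − (Σy)² = 1155978.4 − 1123176.04 = 32802.36
r = -71.26 / √(0.56 × 32802.36) = -71.26 / 135.5335 ≈ -0.526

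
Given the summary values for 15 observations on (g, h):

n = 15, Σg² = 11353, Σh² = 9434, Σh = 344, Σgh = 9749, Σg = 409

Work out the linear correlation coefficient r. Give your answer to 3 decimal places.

r = (nΣgh − ΣgΣh) / √[(nΣg² − (Σg)²)(nΣh² − (Σh)²)]
Numerator: 15×9749 − 409×344 = 5539
Denominator: √[(170295 − 167281)(141510 − 118336)] = √[3014 × 23174] = 8357.4180
r = 5539 / 8357.4180 ≈ 0.663

0.663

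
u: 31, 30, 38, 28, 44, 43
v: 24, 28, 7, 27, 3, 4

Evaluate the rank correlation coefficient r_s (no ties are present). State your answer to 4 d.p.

-0.9429

Rank u: 3, 2, 4, 1, 6, 5
Rank v: 4, 6, 3, 5, 1, 2
d = rank(u) − rank(v): -1, -4, 1, -4, 5, 3; Σd² = 68
ρ = 1 − 6Σd² / [n(n²−1)] = 1 − 6×68 / (6×35) = 1 − 408/210 ≈ -0.9429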